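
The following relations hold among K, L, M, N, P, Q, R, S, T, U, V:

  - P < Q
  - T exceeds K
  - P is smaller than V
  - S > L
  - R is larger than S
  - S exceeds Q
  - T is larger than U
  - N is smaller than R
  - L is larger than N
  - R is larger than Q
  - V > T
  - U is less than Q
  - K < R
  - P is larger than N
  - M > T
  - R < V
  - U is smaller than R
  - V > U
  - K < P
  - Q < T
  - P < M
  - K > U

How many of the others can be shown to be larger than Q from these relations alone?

Directly above Q: S, T, R.
One step further: M, V (5 so far).
Nothing else is reachable above Q; 5 in all.

5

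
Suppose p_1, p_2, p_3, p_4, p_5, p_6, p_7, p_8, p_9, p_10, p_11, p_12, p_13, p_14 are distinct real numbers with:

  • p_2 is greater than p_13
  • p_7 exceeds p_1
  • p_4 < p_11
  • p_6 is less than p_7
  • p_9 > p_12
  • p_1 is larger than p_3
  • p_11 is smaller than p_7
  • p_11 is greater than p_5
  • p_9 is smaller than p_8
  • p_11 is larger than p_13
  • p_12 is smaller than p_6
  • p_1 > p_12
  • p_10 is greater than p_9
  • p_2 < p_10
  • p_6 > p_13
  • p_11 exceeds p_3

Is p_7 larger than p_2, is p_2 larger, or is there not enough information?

undetermined

Following every chain through p_2: above p_2 we get p_10; below p_2 we get p_13.
p_7 is not reached, and no chain runs the other way from p_7 to p_2.
So the given relations leave the order of p_2 and p_7 undetermined.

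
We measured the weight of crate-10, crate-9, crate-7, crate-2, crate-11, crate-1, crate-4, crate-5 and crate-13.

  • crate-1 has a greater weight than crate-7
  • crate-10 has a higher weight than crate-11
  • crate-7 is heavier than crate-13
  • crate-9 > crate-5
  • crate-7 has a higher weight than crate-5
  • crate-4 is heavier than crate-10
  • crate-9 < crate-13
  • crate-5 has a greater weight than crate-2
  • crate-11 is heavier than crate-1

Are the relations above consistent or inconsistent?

consistent

Every relation is compatible with crate-2 < crate-5 < crate-9 < crate-13 < crate-7 < crate-1 < crate-11 < crate-10 < crate-4; the set is consistent.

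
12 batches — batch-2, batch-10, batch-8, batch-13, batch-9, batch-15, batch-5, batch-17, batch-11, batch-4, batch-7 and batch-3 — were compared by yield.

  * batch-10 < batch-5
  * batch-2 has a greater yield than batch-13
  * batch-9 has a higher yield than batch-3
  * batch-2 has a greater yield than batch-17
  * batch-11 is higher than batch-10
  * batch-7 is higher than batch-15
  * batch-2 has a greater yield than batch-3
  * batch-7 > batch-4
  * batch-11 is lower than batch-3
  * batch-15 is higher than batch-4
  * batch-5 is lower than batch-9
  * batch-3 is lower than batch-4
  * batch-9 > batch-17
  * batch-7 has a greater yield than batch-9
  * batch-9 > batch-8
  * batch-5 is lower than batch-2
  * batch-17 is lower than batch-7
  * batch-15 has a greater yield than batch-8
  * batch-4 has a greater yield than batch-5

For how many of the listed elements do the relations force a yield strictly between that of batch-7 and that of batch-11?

Chaining upward from batch-11 reaches: batch-3, batch-2, batch-9, batch-4, batch-15.
Chaining downward from batch-7 reaches: batch-10, batch-5, batch-8, batch-17, batch-3, batch-9, batch-4, batch-15.
Strictly between batch-11 and batch-7 are those in both lists: batch-3, batch-9, batch-4, batch-15 — 4 elements.

4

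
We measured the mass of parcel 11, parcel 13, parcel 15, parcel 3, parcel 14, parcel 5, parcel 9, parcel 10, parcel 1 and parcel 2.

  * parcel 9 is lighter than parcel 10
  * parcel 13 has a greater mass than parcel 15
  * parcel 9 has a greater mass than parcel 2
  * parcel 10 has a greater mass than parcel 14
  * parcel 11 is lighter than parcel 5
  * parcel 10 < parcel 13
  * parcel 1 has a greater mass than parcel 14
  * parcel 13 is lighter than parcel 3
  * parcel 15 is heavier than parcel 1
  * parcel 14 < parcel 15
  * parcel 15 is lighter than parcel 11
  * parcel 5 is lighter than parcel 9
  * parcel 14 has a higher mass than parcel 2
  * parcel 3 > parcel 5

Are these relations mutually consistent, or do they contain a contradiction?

consistent

The single ordering parcel 2 < parcel 14 < parcel 1 < parcel 15 < parcel 11 < parcel 5 < parcel 9 < parcel 10 < parcel 13 < parcel 3 satisfies every listed relation, so no contradiction arises.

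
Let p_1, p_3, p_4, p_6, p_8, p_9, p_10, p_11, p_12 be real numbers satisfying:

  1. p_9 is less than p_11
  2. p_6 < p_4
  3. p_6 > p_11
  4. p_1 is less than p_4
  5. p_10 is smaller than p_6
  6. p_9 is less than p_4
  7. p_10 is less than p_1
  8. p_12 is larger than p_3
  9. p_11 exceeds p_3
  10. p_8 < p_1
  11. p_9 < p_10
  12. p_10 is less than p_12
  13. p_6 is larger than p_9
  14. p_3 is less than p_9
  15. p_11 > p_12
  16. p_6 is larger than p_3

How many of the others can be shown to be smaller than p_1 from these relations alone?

Directly below p_1: p_8, p_10.
One step further: p_9 (3 so far).
One step further: p_3 (4 so far).
Nothing else is reachable below p_1; 4 in all.

4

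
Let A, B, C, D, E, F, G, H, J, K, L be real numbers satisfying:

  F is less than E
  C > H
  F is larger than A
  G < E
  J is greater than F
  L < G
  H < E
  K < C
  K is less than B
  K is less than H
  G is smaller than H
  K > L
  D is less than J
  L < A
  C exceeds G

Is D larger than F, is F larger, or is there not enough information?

undetermined

Following every chain through D: above D we get J.
F is not reached, and no chain runs the other way from F to D.
So the given relations leave the order of D and F undetermined.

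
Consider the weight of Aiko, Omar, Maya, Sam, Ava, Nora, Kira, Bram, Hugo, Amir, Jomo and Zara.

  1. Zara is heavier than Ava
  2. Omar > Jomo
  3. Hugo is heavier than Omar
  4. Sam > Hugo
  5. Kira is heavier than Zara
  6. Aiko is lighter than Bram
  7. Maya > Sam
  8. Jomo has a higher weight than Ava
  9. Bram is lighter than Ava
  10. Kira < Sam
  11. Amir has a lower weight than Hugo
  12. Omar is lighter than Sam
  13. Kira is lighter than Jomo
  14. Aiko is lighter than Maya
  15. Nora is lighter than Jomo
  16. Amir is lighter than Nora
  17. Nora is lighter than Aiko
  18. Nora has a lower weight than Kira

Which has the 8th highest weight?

Ava

Piecing the relations together gives one ordering: Amir < Nora < Aiko < Bram < Ava < Zara < Kira < Jomo < Omar < Hugo < Sam < Maya.
Counting 8 from the largest end gives Ava.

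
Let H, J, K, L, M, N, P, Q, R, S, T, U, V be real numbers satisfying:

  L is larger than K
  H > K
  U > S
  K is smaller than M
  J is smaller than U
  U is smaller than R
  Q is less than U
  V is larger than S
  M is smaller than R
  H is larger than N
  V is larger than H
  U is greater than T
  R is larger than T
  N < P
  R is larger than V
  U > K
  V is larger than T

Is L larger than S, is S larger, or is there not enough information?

Following every chain through S: above S we get U, V, R.
L is not reached, and no chain runs the other way from L to S.
So the given relations leave the order of S and L undetermined.

undetermined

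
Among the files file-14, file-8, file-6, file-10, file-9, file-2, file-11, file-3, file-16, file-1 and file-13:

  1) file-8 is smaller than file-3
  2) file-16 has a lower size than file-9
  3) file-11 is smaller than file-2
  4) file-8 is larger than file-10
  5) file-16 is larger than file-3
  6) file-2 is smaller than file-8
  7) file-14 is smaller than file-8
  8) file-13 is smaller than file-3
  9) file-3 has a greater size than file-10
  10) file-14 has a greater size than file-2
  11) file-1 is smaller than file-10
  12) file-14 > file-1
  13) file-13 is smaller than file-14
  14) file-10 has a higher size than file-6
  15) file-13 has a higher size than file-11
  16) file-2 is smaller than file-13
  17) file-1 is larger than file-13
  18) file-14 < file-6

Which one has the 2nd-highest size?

Piecing the relations together gives one ordering: file-11 < file-2 < file-13 < file-1 < file-14 < file-6 < file-10 < file-8 < file-3 < file-16 < file-9.
Counting 2 from the largest end gives file-16.

file-16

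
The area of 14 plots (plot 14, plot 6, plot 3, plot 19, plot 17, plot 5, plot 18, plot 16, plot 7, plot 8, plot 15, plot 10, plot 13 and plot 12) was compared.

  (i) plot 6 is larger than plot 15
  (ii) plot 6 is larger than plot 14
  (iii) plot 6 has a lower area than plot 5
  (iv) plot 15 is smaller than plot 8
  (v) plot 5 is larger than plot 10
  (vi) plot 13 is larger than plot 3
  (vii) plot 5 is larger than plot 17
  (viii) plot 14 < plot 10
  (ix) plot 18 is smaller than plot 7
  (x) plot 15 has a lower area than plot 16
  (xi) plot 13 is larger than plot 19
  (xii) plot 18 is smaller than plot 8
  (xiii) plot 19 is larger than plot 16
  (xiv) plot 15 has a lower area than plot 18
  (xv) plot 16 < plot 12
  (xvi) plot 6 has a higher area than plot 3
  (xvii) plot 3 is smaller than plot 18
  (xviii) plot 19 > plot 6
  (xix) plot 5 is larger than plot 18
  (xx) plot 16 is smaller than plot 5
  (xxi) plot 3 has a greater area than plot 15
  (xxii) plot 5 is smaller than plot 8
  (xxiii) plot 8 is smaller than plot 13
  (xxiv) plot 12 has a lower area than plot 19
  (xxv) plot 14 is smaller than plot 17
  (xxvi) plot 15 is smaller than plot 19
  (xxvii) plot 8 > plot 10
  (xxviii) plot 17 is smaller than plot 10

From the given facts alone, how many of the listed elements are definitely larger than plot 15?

Directly above plot 15: plot 16, plot 3, plot 18, plot 6, plot 19, plot 8.
One step further: plot 12, plot 7, plot 5, plot 13 (10 so far).
Nothing else is reachable above plot 15; 10 in all.

10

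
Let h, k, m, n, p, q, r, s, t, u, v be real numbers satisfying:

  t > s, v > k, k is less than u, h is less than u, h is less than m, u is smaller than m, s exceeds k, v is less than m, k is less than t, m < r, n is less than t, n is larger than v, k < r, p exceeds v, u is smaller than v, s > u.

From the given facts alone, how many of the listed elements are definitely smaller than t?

6

From t the given relations immediately reach k, s, n.
From those, u, v — 5 in total.
From those, h — 6 in total.
No other element is forced below t by the given relations, so the count is 6.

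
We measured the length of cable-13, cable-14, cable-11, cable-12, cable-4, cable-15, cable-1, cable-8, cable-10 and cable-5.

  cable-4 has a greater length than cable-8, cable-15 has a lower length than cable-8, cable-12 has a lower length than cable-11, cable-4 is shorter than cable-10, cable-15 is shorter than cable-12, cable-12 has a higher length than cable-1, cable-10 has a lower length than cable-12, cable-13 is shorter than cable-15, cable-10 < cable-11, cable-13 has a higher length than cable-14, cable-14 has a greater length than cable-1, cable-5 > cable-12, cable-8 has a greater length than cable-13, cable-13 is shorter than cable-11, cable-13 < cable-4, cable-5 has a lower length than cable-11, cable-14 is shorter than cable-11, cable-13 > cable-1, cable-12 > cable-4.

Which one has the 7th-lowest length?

cable-10

Piecing the relations together gives one ordering: cable-1 < cable-14 < cable-13 < cable-15 < cable-8 < cable-4 < cable-10 < cable-12 < cable-5 < cable-11.
Counting 7 from the smallest end gives cable-10.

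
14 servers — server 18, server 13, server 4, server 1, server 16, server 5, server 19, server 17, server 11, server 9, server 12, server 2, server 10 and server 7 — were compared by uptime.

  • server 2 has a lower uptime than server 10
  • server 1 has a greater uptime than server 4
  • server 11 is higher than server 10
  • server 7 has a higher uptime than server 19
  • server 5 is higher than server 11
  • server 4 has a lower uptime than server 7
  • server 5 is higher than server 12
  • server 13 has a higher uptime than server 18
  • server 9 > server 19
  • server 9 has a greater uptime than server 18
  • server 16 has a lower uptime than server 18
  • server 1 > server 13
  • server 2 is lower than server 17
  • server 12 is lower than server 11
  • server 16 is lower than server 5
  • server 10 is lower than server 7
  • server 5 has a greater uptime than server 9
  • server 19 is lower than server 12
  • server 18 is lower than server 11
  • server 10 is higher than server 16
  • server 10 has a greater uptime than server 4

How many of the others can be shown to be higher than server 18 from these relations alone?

5

From server 18 the given relations immediately reach server 11, server 9, server 13.
From those, server 5, server 1 — 5 in total.
Nothing else is reachable above server 18; 5 in all.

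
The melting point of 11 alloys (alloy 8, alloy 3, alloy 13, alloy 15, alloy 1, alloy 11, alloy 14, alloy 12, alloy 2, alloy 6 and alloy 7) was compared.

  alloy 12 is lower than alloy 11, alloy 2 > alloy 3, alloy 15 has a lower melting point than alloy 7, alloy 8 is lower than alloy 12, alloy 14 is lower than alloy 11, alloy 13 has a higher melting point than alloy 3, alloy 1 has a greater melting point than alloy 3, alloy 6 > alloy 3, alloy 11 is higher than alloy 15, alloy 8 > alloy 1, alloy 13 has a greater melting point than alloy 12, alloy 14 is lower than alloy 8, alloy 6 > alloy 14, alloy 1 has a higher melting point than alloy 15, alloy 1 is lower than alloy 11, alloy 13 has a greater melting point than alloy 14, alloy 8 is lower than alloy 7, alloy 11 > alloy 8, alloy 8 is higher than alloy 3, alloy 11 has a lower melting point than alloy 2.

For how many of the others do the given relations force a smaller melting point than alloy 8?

Directly below alloy 8: alloy 3, alloy 14, alloy 1.
One step further: alloy 15 (4 so far).
No other element is forced below alloy 8 by the given relations, so the count is 4.

4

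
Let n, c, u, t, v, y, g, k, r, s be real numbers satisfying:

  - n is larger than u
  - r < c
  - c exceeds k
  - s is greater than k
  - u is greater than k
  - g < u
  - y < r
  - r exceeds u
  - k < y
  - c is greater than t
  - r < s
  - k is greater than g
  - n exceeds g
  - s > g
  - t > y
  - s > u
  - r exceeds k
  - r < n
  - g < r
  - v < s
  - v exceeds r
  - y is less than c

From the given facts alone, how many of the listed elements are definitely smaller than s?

From s the given relations immediately reach g, k, u, r, v.
From those, y — 6 in total.
No other element is forced below s by the given relations, so the count is 6.

6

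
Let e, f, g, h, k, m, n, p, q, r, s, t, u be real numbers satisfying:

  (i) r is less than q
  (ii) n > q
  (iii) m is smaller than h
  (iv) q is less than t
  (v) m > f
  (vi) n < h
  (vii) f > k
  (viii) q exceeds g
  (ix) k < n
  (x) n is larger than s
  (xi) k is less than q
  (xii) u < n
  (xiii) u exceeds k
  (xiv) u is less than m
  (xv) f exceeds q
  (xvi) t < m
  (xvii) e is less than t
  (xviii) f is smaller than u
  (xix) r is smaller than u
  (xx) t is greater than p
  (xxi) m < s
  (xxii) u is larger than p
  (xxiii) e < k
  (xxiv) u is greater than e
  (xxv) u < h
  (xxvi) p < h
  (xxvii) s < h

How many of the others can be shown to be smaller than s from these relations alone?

Directly below s: m.
One step further: f, u, t (4 so far).
One step further: r, p, e, k, q (9 so far).
One step further: g (10 so far).
No other element is forced below s by the given relations, so the count is 10.

10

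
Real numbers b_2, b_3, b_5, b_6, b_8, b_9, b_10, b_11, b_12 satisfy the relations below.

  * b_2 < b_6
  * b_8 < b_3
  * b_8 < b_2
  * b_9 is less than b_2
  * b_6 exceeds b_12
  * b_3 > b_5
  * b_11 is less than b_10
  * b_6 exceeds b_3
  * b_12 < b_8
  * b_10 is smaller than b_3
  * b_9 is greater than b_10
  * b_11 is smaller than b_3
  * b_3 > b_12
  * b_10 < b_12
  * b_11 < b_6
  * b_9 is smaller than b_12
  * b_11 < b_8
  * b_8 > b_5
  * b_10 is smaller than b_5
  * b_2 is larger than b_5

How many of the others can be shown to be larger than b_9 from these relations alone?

5

The elements the relations force above b_9 are b_12, b_8, b_2, b_3, b_6 — no chain reaches any other.
That is 5.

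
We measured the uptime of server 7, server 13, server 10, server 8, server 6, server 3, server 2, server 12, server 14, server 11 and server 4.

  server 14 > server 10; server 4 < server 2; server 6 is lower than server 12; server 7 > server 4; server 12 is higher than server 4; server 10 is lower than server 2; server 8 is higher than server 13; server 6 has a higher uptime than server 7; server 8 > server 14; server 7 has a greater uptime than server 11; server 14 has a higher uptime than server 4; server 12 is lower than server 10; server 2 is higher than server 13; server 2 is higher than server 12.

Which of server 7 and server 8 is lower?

Chaining the given relations: server 7 < server 6 < server 12 < server 10 < server 14 < server 8.
So server 7 < server 8; server 7 is the lower of the two.

server 7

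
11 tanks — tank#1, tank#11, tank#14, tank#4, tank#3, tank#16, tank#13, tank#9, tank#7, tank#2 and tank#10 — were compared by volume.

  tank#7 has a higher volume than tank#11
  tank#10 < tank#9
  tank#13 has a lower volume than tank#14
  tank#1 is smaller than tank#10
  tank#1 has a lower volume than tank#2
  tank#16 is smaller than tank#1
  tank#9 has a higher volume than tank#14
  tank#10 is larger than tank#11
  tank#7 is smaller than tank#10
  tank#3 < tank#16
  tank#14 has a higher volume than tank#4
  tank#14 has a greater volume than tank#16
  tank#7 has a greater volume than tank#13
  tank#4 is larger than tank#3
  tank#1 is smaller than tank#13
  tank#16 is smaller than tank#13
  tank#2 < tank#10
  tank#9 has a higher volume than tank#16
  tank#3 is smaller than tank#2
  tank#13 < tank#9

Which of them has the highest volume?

tank#9

tank#3 is not greatest since tank#3 < tank#16; tank#11 is not greatest since tank#11 < tank#10; tank#16 is not greatest since tank#16 < tank#13; tank#1 is not greatest since tank#1 < tank#13; tank#13 is not greatest since tank#13 < tank#14; tank#4 is not greatest since tank#4 < tank#14; tank#14 is not greatest since tank#14 < tank#9; tank#2 is not greatest since tank#2 < tank#10; tank#7 is not greatest since tank#7 < tank#10; tank#10 is not greatest since tank#10 < tank#9.
Only tank#9 has nothing above it, so tank#9 is the highest volume.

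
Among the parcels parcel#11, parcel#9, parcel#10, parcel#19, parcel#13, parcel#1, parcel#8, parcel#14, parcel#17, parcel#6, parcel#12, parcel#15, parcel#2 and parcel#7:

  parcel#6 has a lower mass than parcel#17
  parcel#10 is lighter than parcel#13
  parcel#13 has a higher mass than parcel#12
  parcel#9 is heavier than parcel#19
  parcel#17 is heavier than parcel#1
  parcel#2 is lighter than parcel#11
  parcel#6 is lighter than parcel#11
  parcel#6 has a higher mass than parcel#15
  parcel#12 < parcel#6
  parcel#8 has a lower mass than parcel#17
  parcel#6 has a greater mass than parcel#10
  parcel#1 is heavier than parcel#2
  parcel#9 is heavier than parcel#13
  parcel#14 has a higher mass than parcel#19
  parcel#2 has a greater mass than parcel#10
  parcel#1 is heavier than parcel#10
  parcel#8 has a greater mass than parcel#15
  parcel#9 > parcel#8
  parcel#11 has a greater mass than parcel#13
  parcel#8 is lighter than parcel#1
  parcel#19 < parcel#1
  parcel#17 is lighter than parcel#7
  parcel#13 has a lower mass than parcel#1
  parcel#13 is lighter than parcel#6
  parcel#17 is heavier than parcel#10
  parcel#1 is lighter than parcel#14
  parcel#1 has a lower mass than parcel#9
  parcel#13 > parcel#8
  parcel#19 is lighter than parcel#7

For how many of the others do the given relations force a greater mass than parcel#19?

Directly above parcel#19: parcel#1, parcel#14, parcel#7, parcel#9.
One step further: parcel#17 (5 so far).
No other element is forced above parcel#19 by the given relations, so the count is 5.

5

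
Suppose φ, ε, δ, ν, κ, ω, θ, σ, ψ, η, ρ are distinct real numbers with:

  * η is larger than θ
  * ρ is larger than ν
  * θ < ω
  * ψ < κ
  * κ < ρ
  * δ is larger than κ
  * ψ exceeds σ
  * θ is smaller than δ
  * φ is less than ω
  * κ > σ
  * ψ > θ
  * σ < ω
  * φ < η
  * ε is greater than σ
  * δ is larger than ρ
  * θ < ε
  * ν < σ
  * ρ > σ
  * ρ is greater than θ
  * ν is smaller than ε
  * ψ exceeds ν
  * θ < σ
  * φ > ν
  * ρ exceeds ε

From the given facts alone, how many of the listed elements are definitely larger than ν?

Directly above ν: σ, ψ, ε, φ, ρ.
One step further: κ, η, δ, ω (9 so far).
No other element is forced above ν by the given relations, so the count is 9.

9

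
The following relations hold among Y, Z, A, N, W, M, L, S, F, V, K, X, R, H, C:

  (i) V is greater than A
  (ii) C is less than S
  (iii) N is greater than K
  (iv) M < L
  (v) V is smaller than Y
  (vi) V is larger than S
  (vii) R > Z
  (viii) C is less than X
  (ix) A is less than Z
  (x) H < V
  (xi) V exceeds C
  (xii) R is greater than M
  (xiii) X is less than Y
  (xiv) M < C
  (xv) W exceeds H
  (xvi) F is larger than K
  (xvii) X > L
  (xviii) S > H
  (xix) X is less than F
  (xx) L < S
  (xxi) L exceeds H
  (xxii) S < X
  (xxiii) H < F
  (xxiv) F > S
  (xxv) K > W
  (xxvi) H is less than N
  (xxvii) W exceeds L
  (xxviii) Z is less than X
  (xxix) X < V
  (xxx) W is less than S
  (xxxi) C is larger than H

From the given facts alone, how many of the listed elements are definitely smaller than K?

The elements the relations force below K are H, M, L, W — no chain reaches any other.
That is 4.

4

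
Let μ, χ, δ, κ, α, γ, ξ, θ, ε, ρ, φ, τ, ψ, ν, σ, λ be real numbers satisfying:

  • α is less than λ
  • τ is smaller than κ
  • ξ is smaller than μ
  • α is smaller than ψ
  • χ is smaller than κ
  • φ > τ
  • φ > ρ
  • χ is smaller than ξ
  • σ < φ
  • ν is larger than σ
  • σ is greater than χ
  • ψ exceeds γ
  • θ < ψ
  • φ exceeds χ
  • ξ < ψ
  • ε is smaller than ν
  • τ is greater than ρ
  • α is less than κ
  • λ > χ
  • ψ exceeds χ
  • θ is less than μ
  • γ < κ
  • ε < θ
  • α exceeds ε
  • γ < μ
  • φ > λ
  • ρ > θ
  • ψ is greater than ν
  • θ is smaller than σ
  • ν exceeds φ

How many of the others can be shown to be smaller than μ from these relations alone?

From μ the given relations immediately reach θ, ξ, γ.
From those, ε, χ — 5 in total.
Nothing else is reachable below μ; 5 in all.

5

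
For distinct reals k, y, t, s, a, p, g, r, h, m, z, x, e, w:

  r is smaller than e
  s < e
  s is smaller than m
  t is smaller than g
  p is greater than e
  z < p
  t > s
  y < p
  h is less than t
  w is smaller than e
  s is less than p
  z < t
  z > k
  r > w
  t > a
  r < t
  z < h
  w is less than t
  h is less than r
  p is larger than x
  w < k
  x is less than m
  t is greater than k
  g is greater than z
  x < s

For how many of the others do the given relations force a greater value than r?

4

The elements the relations force above r are e, p, t, g — no chain reaches any other.
That is 4.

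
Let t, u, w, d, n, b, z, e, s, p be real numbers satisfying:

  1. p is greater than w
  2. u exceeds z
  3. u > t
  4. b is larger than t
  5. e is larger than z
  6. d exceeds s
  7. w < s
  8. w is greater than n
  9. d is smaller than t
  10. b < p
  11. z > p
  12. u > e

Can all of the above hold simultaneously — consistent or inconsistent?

The single ordering n < w < s < d < t < b < p < z < e < u satisfies every listed relation, so no contradiction arises.

consistent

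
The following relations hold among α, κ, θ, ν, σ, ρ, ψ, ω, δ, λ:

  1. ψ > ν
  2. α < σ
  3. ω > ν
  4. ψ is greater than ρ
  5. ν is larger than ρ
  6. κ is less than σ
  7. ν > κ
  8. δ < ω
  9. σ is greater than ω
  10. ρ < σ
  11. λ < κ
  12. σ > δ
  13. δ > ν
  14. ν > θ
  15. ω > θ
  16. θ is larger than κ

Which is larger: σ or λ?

σ

Link the given pairs in sequence: λ < κ; κ < θ; θ < ν; ν < δ; δ < ω; ω < σ.
Chaining these gives λ < κ < θ < ν < δ < ω < σ.
So λ < σ; σ is the larger of the two.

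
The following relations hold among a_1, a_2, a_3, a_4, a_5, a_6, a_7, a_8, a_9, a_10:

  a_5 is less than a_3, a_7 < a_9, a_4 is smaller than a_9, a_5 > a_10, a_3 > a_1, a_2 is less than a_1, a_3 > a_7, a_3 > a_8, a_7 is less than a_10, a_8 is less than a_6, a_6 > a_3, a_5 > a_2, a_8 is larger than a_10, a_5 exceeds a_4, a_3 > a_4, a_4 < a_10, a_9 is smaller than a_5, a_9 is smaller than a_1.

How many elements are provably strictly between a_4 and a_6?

Chaining upward from a_4 reaches: a_9, a_10, a_5, a_1, a_8, a_3.
Chaining downward from a_6 reaches: a_2, a_7, a_9, a_10, a_5, a_1, a_8, a_3.
Strictly between a_4 and a_6 are those in both lists: a_9, a_10, a_5, a_1, a_8, a_3 — 6 elements.

6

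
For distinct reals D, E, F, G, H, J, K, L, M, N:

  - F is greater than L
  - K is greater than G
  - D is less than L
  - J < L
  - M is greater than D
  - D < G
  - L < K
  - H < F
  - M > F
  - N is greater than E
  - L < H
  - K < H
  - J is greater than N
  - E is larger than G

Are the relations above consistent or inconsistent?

consistent

Every relation is compatible with D < G < E < N < J < L < K < H < F < M; the set is consistent.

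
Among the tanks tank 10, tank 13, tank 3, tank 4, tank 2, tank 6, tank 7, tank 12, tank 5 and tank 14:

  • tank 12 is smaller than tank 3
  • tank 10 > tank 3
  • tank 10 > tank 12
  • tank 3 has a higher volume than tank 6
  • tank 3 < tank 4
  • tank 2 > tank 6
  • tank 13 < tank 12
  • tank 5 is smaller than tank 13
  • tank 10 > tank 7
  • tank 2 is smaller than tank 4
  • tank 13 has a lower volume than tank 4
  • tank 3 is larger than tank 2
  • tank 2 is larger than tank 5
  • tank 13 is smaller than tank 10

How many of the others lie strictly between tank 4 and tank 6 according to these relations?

Chaining upward from tank 6 reaches: tank 2, tank 3, tank 10.
Chaining downward from tank 4 reaches: tank 5, tank 13, tank 12, tank 2, tank 3.
Strictly between tank 6 and tank 4 are those in both lists: tank 2, tank 3 — 2 elements.

2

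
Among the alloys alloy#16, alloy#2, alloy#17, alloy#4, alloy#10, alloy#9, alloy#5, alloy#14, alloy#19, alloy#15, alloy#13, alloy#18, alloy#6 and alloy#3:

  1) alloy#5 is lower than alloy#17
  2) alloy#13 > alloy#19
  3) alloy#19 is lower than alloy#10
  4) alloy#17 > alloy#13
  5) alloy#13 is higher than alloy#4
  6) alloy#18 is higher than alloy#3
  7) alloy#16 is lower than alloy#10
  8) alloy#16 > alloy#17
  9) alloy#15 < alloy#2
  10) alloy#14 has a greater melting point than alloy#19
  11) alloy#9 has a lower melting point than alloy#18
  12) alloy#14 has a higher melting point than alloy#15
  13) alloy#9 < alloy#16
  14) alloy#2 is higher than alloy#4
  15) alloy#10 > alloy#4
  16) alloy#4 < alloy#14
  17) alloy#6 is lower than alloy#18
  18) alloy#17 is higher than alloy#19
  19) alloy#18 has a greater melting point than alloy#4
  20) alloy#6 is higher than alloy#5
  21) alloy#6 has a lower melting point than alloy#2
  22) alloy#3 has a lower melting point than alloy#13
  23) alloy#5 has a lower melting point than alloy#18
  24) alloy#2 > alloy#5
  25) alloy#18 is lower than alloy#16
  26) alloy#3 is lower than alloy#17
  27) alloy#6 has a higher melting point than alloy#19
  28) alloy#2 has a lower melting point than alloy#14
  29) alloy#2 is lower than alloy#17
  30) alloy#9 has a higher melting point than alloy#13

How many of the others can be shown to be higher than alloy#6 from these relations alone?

6

Directly above alloy#6: alloy#2, alloy#18.
One step further: alloy#14, alloy#17, alloy#16 (5 so far).
One step further: alloy#10 (6 so far).
No other element is forced above alloy#6 by the given relations, so the count is 6.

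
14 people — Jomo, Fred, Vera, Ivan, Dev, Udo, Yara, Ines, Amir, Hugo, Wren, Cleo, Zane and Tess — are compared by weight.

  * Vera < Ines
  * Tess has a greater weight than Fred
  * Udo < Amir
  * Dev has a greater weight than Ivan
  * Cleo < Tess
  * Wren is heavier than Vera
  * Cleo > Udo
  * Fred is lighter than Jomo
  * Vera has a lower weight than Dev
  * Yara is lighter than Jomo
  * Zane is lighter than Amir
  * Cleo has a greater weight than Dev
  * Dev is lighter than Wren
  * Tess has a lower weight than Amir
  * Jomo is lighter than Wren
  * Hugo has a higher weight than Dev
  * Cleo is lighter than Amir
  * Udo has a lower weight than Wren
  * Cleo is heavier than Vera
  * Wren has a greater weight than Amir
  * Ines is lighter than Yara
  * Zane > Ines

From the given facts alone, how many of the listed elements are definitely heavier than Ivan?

6

From Ivan the given relations immediately reach Dev.
From those, Hugo, Cleo, Wren — 4 in total.
From those, Tess, Amir — 6 in total.
No other element is forced above Ivan by the given relations, so the count is 6.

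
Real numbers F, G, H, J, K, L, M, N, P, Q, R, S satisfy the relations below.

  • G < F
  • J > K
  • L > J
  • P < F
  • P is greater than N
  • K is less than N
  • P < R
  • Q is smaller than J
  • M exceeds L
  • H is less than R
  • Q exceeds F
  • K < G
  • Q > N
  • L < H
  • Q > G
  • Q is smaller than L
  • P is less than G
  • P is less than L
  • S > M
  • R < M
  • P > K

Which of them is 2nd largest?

Chaining the given pairs: K < N < P < G < F < Q < J < L < H < R < M < S.
The 2nd largest is M.

M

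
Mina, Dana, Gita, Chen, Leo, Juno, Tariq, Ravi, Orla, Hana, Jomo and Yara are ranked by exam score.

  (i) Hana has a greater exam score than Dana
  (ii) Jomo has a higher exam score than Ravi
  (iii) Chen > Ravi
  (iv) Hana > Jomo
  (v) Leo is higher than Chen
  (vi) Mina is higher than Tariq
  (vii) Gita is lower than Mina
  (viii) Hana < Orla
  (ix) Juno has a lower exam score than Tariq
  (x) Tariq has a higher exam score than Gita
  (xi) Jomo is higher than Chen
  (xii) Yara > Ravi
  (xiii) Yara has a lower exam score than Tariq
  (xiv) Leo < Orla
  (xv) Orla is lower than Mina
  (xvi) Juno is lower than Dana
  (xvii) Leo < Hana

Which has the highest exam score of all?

Juno is not greatest since Juno < Dana; Gita is not greatest since Gita < Mina; Ravi is not greatest since Ravi < Yara; Chen is not greatest since Chen < Leo; Dana is not greatest since Dana < Hana; Jomo is not greatest since Jomo < Hana; Leo is not greatest since Leo < Hana; Yara is not greatest since Yara < Tariq; Hana is not greatest since Hana < Orla; Orla is not greatest since Orla < Mina; Tariq is not greatest since Tariq < Mina.
Only Mina has nothing above it, so Mina is the highest exam score.

Mina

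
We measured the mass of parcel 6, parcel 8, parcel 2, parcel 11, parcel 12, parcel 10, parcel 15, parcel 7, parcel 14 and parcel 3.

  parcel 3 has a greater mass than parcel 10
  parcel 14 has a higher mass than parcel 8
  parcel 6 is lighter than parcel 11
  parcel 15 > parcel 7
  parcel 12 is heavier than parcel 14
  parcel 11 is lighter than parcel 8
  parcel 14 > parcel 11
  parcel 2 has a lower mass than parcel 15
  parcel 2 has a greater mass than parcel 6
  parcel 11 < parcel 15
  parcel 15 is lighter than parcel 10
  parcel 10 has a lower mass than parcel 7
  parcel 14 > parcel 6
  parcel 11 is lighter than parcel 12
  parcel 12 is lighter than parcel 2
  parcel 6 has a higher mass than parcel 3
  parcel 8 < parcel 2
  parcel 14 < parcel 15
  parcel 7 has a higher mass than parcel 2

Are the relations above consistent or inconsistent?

We have parcel 15 < parcel 10 stated directly, yet also parcel 10 < parcel 3 < parcel 6 < parcel 11 < parcel 8 < parcel 14 < parcel 12 < parcel 2 < parcel 7 < parcel 15 by chaining the others — so parcel 10 < parcel 15. Contradiction.

inconsistent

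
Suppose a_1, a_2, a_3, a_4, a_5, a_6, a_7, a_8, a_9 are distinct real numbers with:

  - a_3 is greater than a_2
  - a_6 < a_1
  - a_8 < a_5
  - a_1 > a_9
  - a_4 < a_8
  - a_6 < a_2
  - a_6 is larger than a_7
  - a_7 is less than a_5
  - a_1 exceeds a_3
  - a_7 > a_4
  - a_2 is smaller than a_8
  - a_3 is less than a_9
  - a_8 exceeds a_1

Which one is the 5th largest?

a_3

The consecutive relations fix a unique order: a_4 < a_7 < a_6 < a_2 < a_3 < a_9 < a_1 < a_8 < a_5.
Counting 5 from the largest end gives a_3.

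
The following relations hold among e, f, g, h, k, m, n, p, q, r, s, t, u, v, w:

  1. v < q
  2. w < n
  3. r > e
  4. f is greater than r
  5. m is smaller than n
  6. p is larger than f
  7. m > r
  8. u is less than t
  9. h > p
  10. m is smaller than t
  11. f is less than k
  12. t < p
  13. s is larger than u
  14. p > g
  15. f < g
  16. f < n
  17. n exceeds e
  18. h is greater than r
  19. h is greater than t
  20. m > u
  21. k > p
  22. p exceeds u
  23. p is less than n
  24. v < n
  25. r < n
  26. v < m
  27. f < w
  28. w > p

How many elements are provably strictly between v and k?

Chaining upward from v reaches: m, t, p, q, w, n, h.
Chaining downward from k reaches: e, u, r, m, f, g, t, p.
Strictly between v and k are those in both lists: m, t, p — 3 elements.

3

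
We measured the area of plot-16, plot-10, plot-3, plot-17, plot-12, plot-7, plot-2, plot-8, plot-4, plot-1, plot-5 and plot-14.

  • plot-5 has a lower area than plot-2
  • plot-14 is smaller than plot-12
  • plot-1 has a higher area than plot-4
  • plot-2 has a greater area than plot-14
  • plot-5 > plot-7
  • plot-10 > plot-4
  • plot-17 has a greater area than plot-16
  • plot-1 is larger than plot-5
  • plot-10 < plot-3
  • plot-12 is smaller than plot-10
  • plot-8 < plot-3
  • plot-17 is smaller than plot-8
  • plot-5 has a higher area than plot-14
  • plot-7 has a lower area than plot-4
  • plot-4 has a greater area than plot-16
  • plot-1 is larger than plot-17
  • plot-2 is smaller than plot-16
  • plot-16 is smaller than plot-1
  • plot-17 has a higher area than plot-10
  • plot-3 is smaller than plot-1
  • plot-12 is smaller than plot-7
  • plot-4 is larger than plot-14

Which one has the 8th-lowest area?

plot-10

Piecing the relations together gives one ordering: plot-14 < plot-12 < plot-7 < plot-5 < plot-2 < plot-16 < plot-4 < plot-10 < plot-17 < plot-8 < plot-3 < plot-1.
Counting 8 from the smallest end gives plot-10.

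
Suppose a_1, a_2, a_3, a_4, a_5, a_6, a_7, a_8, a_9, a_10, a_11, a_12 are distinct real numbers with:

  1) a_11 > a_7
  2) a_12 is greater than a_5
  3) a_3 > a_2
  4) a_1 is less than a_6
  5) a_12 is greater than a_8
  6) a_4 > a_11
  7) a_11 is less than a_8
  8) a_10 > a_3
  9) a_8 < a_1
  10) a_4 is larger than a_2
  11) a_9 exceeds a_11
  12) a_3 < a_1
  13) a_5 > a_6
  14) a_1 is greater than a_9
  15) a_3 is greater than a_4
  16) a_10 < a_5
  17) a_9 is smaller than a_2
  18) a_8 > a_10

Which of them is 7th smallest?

a_10

Piecing the relations together gives one ordering: a_7 < a_11 < a_9 < a_2 < a_4 < a_3 < a_10 < a_8 < a_1 < a_6 < a_5 < a_12.
The 7th smallest is a_10.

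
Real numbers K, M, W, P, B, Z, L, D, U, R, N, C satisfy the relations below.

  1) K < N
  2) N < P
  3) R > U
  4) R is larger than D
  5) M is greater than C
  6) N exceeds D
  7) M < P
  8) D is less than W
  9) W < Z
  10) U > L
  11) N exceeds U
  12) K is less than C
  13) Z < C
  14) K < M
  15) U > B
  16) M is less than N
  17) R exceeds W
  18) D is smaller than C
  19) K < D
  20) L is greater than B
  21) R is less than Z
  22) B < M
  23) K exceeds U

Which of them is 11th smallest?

N

Piecing the relations together gives one ordering: B < L < U < K < D < W < R < Z < C < M < N < P.
Counting 11 from the smallest end gives N.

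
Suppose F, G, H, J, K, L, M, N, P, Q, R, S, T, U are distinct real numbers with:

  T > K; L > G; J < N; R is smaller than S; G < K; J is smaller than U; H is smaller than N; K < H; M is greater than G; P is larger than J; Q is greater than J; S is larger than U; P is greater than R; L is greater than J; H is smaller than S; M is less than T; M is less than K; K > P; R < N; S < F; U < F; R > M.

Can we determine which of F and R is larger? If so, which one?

Following the relations from R: R < P < K < H < S < F.
So F is larger.

F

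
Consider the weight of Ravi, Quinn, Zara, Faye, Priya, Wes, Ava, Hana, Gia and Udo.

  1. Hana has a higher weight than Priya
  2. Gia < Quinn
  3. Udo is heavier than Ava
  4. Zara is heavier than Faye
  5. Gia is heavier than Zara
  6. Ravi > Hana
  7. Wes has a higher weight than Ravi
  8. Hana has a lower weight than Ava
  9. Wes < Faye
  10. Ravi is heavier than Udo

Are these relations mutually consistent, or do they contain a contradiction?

consistent

The single ordering Priya < Hana < Ava < Udo < Ravi < Wes < Faye < Zara < Gia < Quinn satisfies every listed relation, so no contradiction arises.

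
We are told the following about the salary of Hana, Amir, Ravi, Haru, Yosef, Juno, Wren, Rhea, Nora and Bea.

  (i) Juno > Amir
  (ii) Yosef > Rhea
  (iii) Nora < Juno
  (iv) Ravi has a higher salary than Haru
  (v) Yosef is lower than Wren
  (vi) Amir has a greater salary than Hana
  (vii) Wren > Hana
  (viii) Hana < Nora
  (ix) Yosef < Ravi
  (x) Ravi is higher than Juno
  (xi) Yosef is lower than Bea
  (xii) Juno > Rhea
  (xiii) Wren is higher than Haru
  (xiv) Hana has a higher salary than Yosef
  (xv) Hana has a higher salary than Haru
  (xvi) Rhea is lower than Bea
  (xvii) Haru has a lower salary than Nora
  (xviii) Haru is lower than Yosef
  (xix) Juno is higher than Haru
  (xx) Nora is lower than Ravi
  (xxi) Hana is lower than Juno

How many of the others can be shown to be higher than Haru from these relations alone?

8

Directly above Haru: Yosef, Hana, Nora, Juno, Ravi, Wren.
One step further: Amir, Bea (8 so far).
No other element is forced above Haru by the given relations, so the count is 8.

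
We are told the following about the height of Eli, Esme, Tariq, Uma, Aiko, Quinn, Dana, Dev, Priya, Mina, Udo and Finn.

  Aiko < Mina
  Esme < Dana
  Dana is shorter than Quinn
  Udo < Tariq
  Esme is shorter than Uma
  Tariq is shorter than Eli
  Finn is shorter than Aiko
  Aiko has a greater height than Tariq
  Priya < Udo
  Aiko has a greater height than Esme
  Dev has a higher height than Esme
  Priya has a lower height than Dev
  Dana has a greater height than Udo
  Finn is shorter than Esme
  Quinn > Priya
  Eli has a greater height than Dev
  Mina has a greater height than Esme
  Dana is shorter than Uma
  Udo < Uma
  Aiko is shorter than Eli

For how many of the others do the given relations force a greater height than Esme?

7

From Esme the given relations immediately reach Dana, Aiko, Uma, Dev, Mina.
From those, Quinn, Eli — 7 in total.
Nothing else is reachable above Esme; 7 in all.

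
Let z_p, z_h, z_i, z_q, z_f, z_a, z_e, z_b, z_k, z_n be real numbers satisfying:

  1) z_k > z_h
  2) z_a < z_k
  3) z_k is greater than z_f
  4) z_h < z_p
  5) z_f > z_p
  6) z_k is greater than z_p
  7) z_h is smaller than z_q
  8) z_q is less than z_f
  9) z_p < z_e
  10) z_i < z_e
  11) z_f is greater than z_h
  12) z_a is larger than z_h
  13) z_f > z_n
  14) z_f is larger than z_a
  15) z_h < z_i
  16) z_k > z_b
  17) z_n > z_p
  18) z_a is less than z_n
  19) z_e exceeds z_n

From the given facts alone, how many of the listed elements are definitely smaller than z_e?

5

From z_e the given relations immediately reach z_i, z_p, z_n.
From those, z_h, z_a — 5 in total.
Nothing else is reachable below z_e; 5 in all.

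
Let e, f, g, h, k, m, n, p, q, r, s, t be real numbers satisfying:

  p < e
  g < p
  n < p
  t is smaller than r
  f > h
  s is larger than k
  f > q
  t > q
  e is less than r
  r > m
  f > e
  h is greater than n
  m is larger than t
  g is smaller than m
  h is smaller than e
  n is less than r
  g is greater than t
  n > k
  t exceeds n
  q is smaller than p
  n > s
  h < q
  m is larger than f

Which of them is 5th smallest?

Chaining the given pairs: k < s < n < h < q < t < g < p < e < f < m < r.
The 5th smallest is q.

q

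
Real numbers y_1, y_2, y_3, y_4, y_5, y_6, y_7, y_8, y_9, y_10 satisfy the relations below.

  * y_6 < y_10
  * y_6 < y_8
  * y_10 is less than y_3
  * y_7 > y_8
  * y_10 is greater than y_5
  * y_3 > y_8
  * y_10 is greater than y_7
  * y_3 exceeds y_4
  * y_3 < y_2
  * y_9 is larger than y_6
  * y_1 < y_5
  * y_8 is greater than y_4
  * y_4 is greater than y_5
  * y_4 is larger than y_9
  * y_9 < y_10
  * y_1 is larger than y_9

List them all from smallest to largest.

Nothing is placed below y_6, so it is least; from there y_6 < y_9; y_9 < y_1; y_1 < y_5; y_5 < y_4; y_4 < y_8; y_8 < y_7; y_7 < y_10; y_10 < y_3; y_3 < y_2, each given directly.

y_6 < y_9 < y_1 < y_5 < y_4 < y_8 < y_7 < y_10 < y_3 < y_2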